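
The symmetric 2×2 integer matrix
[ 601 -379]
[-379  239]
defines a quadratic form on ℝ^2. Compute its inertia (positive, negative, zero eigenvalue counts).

Answer: (1, 1, 0)

Derivation:
step 0: pivot 601 → sign +
step 1: pivot -2/601 → sign −
signature = (1, 1, 0)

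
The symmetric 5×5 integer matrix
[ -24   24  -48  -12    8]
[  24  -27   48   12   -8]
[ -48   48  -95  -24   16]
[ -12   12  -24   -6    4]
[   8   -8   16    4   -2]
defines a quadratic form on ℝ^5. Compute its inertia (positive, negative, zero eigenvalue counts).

Answer: (2, 2, 1)

Derivation:
step 0: pivot -24 → sign −
step 1: pivot -3 → sign −
step 2: pivot 1 → sign +
step 3: pivot 2/3 → sign +
step 4: row/col 4 already zero → sign 0
signature = (2, 2, 1)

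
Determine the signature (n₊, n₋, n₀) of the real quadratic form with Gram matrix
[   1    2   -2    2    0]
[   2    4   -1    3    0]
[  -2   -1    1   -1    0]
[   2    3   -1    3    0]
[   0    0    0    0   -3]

step 0: pivot 1 → sign +
step 1: pivot -3 → sign −
step 2: pivot 3 → sign +
step 3: pivot 2/3 → sign +
step 4: pivot -3 → sign −
signature = (3, 2, 0)

Answer: (3, 2, 0)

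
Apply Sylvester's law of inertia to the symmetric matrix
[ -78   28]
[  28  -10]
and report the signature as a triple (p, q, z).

step 0: pivot -78 → sign −
step 1: pivot 2/39 → sign +
signature = (1, 1, 0)

Answer: (1, 1, 0)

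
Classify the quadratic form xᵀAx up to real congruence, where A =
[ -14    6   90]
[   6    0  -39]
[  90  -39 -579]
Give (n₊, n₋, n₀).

Answer: (1, 2, 0)

Derivation:
step 0: pivot -14 → sign −
step 1: pivot 18/7 → sign +
step 2: pivot -1/2 → sign −
signature = (1, 2, 0)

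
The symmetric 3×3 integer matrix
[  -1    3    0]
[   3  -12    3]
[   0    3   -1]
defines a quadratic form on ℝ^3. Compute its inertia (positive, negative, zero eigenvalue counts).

step 0: pivot -1 → sign −
step 1: pivot -3 → sign −
step 2: pivot 2 → sign +
signature = (1, 2, 0)

Answer: (1, 2, 0)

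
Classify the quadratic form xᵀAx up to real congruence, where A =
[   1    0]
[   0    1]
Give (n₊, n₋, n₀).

step 0: pivot 1 → sign +
step 1: pivot 1 → sign +
signature = (2, 0, 0)

Answer: (2, 0, 0)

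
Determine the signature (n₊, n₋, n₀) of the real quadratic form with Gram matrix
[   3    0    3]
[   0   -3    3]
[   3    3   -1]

Answer: (1, 2, 0)

Derivation:
step 0: pivot 3 → sign +
step 1: pivot -3 → sign −
step 2: pivot -1 → sign −
signature = (1, 2, 0)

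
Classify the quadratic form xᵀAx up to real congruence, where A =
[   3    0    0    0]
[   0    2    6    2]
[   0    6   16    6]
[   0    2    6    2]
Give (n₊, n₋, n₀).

step 0: pivot 3 → sign +
step 1: pivot 2 → sign +
step 2: pivot -2 → sign −
step 3: row/col 3 already zero → sign 0
signature = (2, 1, 1)

Answer: (2, 1, 1)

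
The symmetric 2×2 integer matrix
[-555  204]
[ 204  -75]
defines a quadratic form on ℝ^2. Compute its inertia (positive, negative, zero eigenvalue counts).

step 0: pivot -555 → sign −
step 1: pivot -3/185 → sign −
signature = (0, 2, 0)

Answer: (0, 2, 0)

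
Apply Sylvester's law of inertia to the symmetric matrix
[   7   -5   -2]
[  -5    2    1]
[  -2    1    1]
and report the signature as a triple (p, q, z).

Answer: (2, 1, 0)

Derivation:
step 0: pivot 7 → sign +
step 1: pivot -11/7 → sign −
step 2: pivot 6/11 → sign +
signature = (2, 1, 0)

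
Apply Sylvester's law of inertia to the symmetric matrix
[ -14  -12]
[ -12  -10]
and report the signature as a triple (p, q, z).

step 0: pivot -14 → sign −
step 1: pivot 2/7 → sign +
signature = (1, 1, 0)

Answer: (1, 1, 0)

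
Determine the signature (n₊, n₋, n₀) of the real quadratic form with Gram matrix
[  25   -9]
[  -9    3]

step 0: pivot 25 → sign +
step 1: pivot -6/25 → sign −
signature = (1, 1, 0)

Answer: (1, 1, 0)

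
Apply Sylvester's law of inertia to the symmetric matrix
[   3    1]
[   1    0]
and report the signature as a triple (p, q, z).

step 0: pivot 3 → sign +
step 1: pivot -1/3 → sign −
signature = (1, 1, 0)

Answer: (1, 1, 0)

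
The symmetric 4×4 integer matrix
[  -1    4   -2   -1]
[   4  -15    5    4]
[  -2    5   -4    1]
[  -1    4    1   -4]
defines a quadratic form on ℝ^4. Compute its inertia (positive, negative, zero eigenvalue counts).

step 0: pivot -1 → sign −
step 1: pivot 1 → sign +
step 2: pivot -9 → sign −
step 3: pivot -2 → sign −
signature = (1, 3, 0)

Answer: (1, 3, 0)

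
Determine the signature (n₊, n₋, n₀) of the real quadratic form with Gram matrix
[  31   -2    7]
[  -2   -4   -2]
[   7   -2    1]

Answer: (1, 1, 1)

Derivation:
step 0: pivot 31 → sign +
step 1: pivot -128/31 → sign −
step 2: row/col 2 already zero → sign 0
signature = (1, 1, 1)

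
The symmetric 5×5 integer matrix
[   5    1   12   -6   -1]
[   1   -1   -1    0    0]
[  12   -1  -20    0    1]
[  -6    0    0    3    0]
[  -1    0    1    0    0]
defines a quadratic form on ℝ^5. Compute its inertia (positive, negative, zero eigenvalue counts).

Answer: (2, 3, 0)

Derivation:
step 0: pivot 5 → sign +
step 1: pivot -6/5 → sign −
step 2: pivot -235/6 → sign −
step 3: pivot 21/235 → sign +
step 4: pivot -3/7 → sign −
signature = (2, 3, 0)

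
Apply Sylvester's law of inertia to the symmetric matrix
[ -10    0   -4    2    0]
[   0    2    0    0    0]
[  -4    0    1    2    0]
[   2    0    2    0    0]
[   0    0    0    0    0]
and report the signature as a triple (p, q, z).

Answer: (2, 2, 1)

Derivation:
step 0: pivot -10 → sign −
step 1: pivot 2 → sign +
step 2: pivot 13/5 → sign +
step 3: pivot -2/13 → sign −
step 4: row/col 4 already zero → sign 0
signature = (2, 2, 1)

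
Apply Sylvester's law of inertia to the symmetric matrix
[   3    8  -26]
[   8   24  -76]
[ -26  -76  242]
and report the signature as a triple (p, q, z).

Answer: (2, 0, 1)

Derivation:
step 0: pivot 3 → sign +
step 1: pivot 8/3 → sign +
step 2: row/col 2 already zero → sign 0
signature = (2, 0, 1)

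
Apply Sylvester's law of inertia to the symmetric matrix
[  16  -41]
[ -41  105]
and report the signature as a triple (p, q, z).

step 0: pivot 16 → sign +
step 1: pivot -1/16 → sign −
signature = (1, 1, 0)

Answer: (1, 1, 0)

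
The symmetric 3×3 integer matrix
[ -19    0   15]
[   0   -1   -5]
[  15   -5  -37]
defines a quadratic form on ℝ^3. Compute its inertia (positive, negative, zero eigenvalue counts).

Answer: (0, 3, 0)

Derivation:
step 0: pivot -19 → sign −
step 1: pivot -1 → sign −
step 2: pivot -3/19 → sign −
signature = (0, 3, 0)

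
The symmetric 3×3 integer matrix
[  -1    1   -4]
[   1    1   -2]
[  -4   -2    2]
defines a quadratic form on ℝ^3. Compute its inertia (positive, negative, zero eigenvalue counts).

step 0: pivot -1 → sign −
step 1: pivot 2 → sign +
step 2: row/col 2 already zero → sign 0
signature = (1, 1, 1)

Answer: (1, 1, 1)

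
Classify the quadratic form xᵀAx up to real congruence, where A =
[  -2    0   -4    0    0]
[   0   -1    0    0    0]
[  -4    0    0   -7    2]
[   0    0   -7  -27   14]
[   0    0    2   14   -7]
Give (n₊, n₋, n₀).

step 0: pivot -2 → sign −
step 1: pivot -1 → sign −
step 2: pivot 8 → sign +
step 3: pivot -265/8 → sign −
step 4: pivot -3/265 → sign −
signature = (1, 4, 0)

Answer: (1, 4, 0)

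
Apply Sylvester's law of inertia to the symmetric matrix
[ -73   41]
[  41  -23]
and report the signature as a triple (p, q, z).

step 0: pivot -73 → sign −
step 1: pivot 2/73 → sign +
signature = (1, 1, 0)

Answer: (1, 1, 0)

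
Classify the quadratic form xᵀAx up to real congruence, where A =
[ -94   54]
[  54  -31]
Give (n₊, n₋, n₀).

step 0: pivot -94 → sign −
step 1: pivot 1/47 → sign +
signature = (1, 1, 0)

Answer: (1, 1, 0)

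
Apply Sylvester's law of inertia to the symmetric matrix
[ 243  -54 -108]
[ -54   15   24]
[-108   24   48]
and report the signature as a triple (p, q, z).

Answer: (2, 0, 1)

Derivation:
step 0: pivot 243 → sign +
step 1: pivot 3 → sign +
step 2: row/col 2 already zero → sign 0
signature = (2, 0, 1)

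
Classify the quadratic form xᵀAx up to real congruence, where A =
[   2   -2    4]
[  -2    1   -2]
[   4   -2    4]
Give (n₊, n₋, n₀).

Answer: (1, 1, 1)

Derivation:
step 0: pivot 2 → sign +
step 1: pivot -1 → sign −
step 2: row/col 2 already zero → sign 0
signature = (1, 1, 1)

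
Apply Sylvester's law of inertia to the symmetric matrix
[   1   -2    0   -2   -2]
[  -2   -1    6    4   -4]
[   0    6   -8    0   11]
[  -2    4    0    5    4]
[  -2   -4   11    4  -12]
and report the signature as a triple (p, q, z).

step 0: pivot 1 → sign +
step 1: pivot -5 → sign −
step 2: pivot -4/5 → sign −
step 3: pivot 1 → sign +
step 4: pivot -3/4 → sign −
signature = (2, 3, 0)

Answer: (2, 3, 0)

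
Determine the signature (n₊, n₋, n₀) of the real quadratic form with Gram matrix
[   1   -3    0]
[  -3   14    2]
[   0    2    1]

Answer: (3, 0, 0)

Derivation:
step 0: pivot 1 → sign +
step 1: pivot 5 → sign +
step 2: pivot 1/5 → sign +
signature = (3, 0, 0)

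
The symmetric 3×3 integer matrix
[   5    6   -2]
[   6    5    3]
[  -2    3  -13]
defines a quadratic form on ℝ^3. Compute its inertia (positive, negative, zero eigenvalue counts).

Answer: (1, 2, 0)

Derivation:
step 0: pivot 5 → sign +
step 1: pivot -11/5 → sign −
step 2: pivot -6/11 → sign −
signature = (1, 2, 0)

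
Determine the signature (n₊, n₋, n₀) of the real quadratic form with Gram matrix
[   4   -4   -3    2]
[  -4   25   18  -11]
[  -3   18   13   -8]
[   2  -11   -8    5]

step 0: pivot 4 → sign +
step 1: pivot 21 → sign +
step 2: pivot 1/28 → sign +
step 3: row/col 3 already zero → sign 0
signature = (3, 0, 1)

Answer: (3, 0, 1)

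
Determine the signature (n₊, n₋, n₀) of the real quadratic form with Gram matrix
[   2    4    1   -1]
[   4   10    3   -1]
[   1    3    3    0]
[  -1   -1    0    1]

Answer: (3, 0, 1)

Derivation:
step 0: pivot 2 → sign +
step 1: pivot 2 → sign +
step 2: pivot 2 → sign +
step 3: row/col 3 already zero → sign 0
signature = (3, 0, 1)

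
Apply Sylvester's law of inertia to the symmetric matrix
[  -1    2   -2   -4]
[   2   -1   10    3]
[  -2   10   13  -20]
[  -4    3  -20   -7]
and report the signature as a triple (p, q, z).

Answer: (2, 2, 0)

Derivation:
step 0: pivot -1 → sign −
step 1: pivot 3 → sign +
step 2: pivot 5 → sign +
step 3: pivot -2/15 → sign −
signature = (2, 2, 0)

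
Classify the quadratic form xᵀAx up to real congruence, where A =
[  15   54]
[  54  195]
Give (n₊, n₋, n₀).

Answer: (2, 0, 0)

Derivation:
step 0: pivot 15 → sign +
step 1: pivot 3/5 → sign +
signature = (2, 0, 0)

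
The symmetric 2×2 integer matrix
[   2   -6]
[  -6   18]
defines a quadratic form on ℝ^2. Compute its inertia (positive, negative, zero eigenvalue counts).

Answer: (1, 0, 1)

Derivation:
step 0: pivot 2 → sign +
step 1: row/col 1 already zero → sign 0
signature = (1, 0, 1)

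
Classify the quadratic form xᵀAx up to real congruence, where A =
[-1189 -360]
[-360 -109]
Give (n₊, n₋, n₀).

step 0: pivot -1189 → sign −
step 1: pivot -1/1189 → sign −
signature = (0, 2, 0)

Answer: (0, 2, 0)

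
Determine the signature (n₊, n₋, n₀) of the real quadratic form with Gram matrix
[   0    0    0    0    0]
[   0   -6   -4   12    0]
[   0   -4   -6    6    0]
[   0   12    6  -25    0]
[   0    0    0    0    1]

Answer: (2, 2, 1)

Derivation:
step 0: pivot -6 → sign −
step 1: pivot -10/3 → sign −
step 2: pivot 1/5 → sign +
step 3: pivot 1 → sign +
step 4: row/col 4 already zero → sign 0
signature = (2, 2, 1)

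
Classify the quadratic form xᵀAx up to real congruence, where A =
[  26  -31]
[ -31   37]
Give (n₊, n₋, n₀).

step 0: pivot 26 → sign +
step 1: pivot 1/26 → sign +
signature = (2, 0, 0)

Answer: (2, 0, 0)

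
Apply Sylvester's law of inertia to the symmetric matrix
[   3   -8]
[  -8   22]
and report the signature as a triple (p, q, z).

step 0: pivot 3 → sign +
step 1: pivot 2/3 → sign +
signature = (2, 0, 0)

Answer: (2, 0, 0)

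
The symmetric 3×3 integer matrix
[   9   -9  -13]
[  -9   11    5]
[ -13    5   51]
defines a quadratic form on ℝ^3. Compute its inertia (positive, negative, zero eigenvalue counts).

Answer: (3, 0, 0)

Derivation:
step 0: pivot 9 → sign +
step 1: pivot 2 → sign +
step 2: pivot 2/9 → sign +
signature = (3, 0, 0)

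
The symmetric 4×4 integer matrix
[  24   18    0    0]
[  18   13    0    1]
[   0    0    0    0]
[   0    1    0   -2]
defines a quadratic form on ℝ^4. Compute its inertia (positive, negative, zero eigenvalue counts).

Answer: (1, 1, 2)

Derivation:
step 0: pivot 24 → sign +
step 1: pivot -1/2 → sign −
step 2: row/col 2 already zero → sign 0
step 3: row/col 3 already zero → sign 0
signature = (1, 1, 2)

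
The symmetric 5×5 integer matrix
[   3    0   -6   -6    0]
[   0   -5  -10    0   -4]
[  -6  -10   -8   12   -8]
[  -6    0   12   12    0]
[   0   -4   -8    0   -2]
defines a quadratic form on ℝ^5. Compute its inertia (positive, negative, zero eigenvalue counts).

step 0: pivot 3 → sign +
step 1: pivot -5 → sign −
step 2: pivot 6/5 → sign +
step 3: row/col 3 already zero → sign 0
step 4: row/col 4 already zero → sign 0
signature = (2, 1, 2)

Answer: (2, 1, 2)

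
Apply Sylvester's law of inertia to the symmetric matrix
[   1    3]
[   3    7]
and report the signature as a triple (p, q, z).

step 0: pivot 1 → sign +
step 1: pivot -2 → sign −
signature = (1, 1, 0)

Answer: (1, 1, 0)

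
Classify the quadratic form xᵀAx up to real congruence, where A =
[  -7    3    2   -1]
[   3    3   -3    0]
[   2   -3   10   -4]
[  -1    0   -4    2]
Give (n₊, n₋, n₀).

step 0: pivot -7 → sign −
step 1: pivot 30/7 → sign +
step 2: pivot 19/2 → sign +
step 3: pivot -3/95 → sign −
signature = (2, 2, 0)

Answer: (2, 2, 0)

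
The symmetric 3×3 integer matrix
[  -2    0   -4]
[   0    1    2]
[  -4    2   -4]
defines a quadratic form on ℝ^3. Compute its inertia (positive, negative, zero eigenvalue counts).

Answer: (1, 1, 1)

Derivation:
step 0: pivot -2 → sign −
step 1: pivot 1 → sign +
step 2: row/col 2 already zero → sign 0
signature = (1, 1, 1)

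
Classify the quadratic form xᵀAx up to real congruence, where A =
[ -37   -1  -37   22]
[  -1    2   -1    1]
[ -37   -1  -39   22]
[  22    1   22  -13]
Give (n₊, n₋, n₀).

step 0: pivot -37 → sign −
step 1: pivot 75/37 → sign +
step 2: pivot -2 → sign −
step 3: row/col 3 already zero → sign 0
signature = (1, 2, 1)

Answer: (1, 2, 1)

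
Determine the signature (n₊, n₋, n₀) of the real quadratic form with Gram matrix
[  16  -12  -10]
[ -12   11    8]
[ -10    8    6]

Answer: (2, 1, 0)

Derivation:
step 0: pivot 16 → sign +
step 1: pivot 2 → sign +
step 2: pivot -3/8 → sign −
signature = (2, 1, 0)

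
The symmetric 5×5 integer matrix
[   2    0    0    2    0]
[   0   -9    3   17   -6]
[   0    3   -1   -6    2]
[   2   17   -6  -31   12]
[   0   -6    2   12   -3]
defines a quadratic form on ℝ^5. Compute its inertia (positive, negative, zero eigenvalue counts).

Answer: (3, 2, 0)

Derivation:
step 0: pivot 2 → sign +
step 1: pivot -9 → sign −
step 2: pivot -8/9 → sign −
step 3: pivot 1/8 → sign +
step 4: pivot 1 → sign +
signature = (3, 2, 0)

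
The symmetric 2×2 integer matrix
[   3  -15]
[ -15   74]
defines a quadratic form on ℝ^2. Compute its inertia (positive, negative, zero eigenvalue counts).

Answer: (1, 1, 0)

Derivation:
step 0: pivot 3 → sign +
step 1: pivot -1 → sign −
signature = (1, 1, 0)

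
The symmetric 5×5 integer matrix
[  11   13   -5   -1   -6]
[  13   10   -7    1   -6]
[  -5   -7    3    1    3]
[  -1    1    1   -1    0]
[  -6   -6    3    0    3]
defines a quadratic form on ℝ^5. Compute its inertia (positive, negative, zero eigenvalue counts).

Answer: (2, 2, 1)

Derivation:
step 0: pivot 11 → sign +
step 1: pivot -59/11 → sign −
step 2: pivot 56/59 → sign +
step 3: pivot -3/14 → sign −
step 4: row/col 4 already zero → sign 0
signature = (2, 2, 1)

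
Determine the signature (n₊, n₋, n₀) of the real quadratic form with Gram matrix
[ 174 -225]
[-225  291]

Answer: (2, 0, 0)

Derivation:
step 0: pivot 174 → sign +
step 1: pivot 3/58 → sign +
signature = (2, 0, 0)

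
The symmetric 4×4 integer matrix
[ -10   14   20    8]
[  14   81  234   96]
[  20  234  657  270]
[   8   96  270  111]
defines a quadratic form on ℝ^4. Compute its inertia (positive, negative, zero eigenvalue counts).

Answer: (3, 1, 0)

Derivation:
step 0: pivot -10 → sign −
step 1: pivot 503/5 → sign +
step 2: pivot 7371/503 → sign +
step 3: pivot 1/819 → sign +
signature = (3, 1, 0)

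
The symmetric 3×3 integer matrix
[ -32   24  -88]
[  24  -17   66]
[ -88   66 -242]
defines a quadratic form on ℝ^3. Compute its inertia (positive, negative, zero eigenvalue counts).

step 0: pivot -32 → sign −
step 1: pivot 1 → sign +
step 2: row/col 2 already zero → sign 0
signature = (1, 1, 1)

Answer: (1, 1, 1)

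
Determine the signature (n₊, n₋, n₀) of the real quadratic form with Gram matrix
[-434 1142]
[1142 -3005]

step 0: pivot -434 → sign −
step 1: pivot -3/217 → sign −
signature = (0, 2, 0)

Answer: (0, 2, 0)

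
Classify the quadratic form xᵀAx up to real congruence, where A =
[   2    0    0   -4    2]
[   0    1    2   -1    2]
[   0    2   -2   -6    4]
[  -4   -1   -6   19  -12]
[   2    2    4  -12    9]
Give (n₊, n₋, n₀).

Answer: (4, 1, 0)

Derivation:
step 0: pivot 2 → sign +
step 1: pivot 1 → sign +
step 2: pivot -6 → sign −
step 3: pivot 38/3 → sign +
step 4: pivot 3/19 → sign +
signature = (4, 1, 0)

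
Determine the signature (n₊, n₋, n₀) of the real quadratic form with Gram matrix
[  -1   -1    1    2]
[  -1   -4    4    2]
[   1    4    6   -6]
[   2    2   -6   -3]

Answer: (1, 3, 0)

Derivation:
step 0: pivot -1 → sign −
step 1: pivot -3 → sign −
step 2: pivot 10 → sign +
step 3: pivot -3/5 → sign −
signature = (1, 3, 0)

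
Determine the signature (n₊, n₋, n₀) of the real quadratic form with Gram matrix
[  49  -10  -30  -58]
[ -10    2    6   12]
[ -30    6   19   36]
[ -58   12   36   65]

Answer: (2, 2, 0)

Derivation:
step 0: pivot 49 → sign +
step 1: pivot -2/49 → sign −
step 2: pivot 1 → sign +
step 3: pivot -3 → sign −
signature = (2, 2, 0)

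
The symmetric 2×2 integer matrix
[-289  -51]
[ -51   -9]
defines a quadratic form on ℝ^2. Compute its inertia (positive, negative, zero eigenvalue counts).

step 0: pivot -289 → sign −
step 1: row/col 1 already zero → sign 0
signature = (0, 1, 1)

Answer: (0, 1, 1)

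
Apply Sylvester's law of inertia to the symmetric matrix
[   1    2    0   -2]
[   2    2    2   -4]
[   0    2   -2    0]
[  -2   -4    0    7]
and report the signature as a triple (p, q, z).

step 0: pivot 1 → sign +
step 1: pivot -2 → sign −
step 2: pivot 3 → sign +
step 3: row/col 3 already zero → sign 0
signature = (2, 1, 1)

Answer: (2, 1, 1)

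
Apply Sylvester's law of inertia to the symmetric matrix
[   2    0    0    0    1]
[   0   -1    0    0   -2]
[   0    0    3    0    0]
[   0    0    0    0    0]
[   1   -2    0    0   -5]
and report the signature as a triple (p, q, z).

step 0: pivot 2 → sign +
step 1: pivot -1 → sign −
step 2: pivot 3 → sign +
step 3: pivot -3/2 → sign −
step 4: row/col 4 already zero → sign 0
signature = (2, 2, 1)

Answer: (2, 2, 1)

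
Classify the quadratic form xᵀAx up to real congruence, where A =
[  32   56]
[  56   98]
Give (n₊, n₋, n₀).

Answer: (1, 0, 1)

Derivation:
step 0: pivot 32 → sign +
step 1: row/col 1 already zero → sign 0
signature = (1, 0, 1)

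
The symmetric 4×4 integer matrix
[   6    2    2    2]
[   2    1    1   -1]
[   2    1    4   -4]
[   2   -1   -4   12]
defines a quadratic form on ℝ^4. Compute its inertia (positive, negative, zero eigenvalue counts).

step 0: pivot 6 → sign +
step 1: pivot 1/3 → sign +
step 2: pivot 3 → sign +
step 3: row/col 3 already zero → sign 0
signature = (3, 0, 1)

Answer: (3, 0, 1)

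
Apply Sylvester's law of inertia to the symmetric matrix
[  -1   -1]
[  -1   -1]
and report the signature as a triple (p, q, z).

Answer: (0, 1, 1)

Derivation:
step 0: pivot -1 → sign −
step 1: row/col 1 already zero → sign 0
signature = (0, 1, 1)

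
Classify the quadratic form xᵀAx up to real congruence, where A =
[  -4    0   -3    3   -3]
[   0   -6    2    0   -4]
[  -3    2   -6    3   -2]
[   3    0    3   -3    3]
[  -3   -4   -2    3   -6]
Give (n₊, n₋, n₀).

Answer: (0, 5, 0)

Derivation:
step 0: pivot -4 → sign −
step 1: pivot -6 → sign −
step 2: pivot -37/12 → sign −
step 3: pivot -21/37 → sign −
step 4: pivot -2/7 → sign −
signature = (0, 5, 0)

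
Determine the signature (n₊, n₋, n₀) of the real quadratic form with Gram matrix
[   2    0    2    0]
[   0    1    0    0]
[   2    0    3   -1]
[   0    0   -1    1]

step 0: pivot 2 → sign +
step 1: pivot 1 → sign +
step 2: pivot 1 → sign +
step 3: row/col 3 already zero → sign 0
signature = (3, 0, 1)

Answer: (3, 0, 1)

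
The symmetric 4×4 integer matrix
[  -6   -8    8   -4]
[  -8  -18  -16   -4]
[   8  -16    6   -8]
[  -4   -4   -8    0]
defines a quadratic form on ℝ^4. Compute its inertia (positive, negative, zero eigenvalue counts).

Answer: (1, 2, 1)

Derivation:
step 0: pivot -6 → sign −
step 1: pivot -22/3 → sign −
step 2: pivot 1250/11 → sign +
step 3: row/col 3 already zero → sign 0
signature = (1, 2, 1)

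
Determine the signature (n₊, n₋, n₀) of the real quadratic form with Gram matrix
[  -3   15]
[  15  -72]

Answer: (1, 1, 0)

Derivation:
step 0: pivot -3 → sign −
step 1: pivot 3 → sign +
signature = (1, 1, 0)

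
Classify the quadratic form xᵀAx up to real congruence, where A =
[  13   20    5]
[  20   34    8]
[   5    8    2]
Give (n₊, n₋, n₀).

step 0: pivot 13 → sign +
step 1: pivot 42/13 → sign +
step 2: pivot 1/21 → sign +
signature = (3, 0, 0)

Answer: (3, 0, 0)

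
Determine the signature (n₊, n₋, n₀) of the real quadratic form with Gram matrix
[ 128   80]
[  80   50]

Answer: (1, 0, 1)

Derivation:
step 0: pivot 128 → sign +
step 1: row/col 1 already zero → sign 0
signature = (1, 0, 1)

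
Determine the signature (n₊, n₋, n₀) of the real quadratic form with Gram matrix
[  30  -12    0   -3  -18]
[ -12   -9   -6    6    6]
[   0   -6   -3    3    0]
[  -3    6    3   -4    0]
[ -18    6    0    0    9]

step 0: pivot 30 → sign +
step 1: pivot -69/5 → sign −
step 2: pivot -9/23 → sign −
step 3: pivot -1/2 → sign −
step 4: pivot 1 → sign +
signature = (2, 3, 0)

Answer: (2, 3, 0)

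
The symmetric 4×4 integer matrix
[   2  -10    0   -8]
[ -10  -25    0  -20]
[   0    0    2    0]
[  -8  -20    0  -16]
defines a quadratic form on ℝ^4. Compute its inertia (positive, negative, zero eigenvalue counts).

Answer: (2, 1, 1)

Derivation:
step 0: pivot 2 → sign +
step 1: pivot -75 → sign −
step 2: pivot 2 → sign +
step 3: row/col 3 already zero → sign 0
signature = (2, 1, 1)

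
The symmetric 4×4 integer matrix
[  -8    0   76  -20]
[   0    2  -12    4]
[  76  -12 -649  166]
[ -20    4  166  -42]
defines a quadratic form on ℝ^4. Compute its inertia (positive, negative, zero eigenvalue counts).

Answer: (2, 1, 1)

Derivation:
step 0: pivot -8 → sign −
step 1: pivot 2 → sign +
step 2: pivot 1 → sign +
step 3: row/col 3 already zero → sign 0
signature = (2, 1, 1)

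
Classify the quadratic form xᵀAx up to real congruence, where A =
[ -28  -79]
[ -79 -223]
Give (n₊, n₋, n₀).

Answer: (0, 2, 0)

Derivation:
step 0: pivot -28 → sign −
step 1: pivot -3/28 → sign −
signature = (0, 2, 0)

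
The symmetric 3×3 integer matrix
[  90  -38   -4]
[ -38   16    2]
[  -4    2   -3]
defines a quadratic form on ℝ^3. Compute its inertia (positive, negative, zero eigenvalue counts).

step 0: pivot 90 → sign +
step 1: pivot -2/45 → sign −
step 2: pivot -1 → sign −
signature = (1, 2, 0)

Answer: (1, 2, 0)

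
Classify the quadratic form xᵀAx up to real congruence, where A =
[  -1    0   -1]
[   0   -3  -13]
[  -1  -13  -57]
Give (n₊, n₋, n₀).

Answer: (1, 2, 0)

Derivation:
step 0: pivot -1 → sign −
step 1: pivot -3 → sign −
step 2: pivot 1/3 → sign +
signature = (1, 2, 0)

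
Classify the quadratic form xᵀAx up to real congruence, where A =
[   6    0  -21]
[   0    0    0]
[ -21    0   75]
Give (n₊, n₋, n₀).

step 0: pivot 6 → sign +
step 1: pivot 3/2 → sign +
step 2: row/col 2 already zero → sign 0
signature = (2, 0, 1)

Answer: (2, 0, 1)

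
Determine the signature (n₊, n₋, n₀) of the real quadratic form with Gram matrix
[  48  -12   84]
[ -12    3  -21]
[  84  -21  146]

Answer: (1, 1, 1)

Derivation:
step 0: pivot 48 → sign +
step 1: pivot -1 → sign −
step 2: row/col 2 already zero → sign 0
signature = (1, 1, 1)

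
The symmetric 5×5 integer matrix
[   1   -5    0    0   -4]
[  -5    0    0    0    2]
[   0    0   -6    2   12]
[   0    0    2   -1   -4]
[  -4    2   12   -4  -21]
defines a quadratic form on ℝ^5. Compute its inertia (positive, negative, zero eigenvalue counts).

step 0: pivot 1 → sign +
step 1: pivot -25 → sign −
step 2: pivot -6 → sign −
step 3: pivot -1/3 → sign −
step 4: pivot -1/25 → sign −
signature = (1, 4, 0)

Answer: (1, 4, 0)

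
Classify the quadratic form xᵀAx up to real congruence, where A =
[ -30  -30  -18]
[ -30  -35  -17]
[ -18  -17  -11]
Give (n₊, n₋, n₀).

Answer: (0, 2, 1)

Derivation:
step 0: pivot -30 → sign −
step 1: pivot -5 → sign −
step 2: row/col 2 already zero → sign 0
signature = (0, 2, 1)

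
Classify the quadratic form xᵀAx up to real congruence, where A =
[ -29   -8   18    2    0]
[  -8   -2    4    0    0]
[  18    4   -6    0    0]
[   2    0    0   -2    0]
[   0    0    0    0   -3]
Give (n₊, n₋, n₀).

Answer: (2, 3, 0)

Derivation:
step 0: pivot -29 → sign −
step 1: pivot 6/29 → sign +
step 2: pivot 2/3 → sign +
step 3: pivot -6 → sign −
step 4: pivot -3 → sign −
signature = (2, 3, 0)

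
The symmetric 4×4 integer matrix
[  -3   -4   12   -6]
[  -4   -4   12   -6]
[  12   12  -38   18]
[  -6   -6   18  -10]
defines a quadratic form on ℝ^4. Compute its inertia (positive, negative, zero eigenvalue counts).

step 0: pivot -3 → sign −
step 1: pivot 4/3 → sign +
step 2: pivot -2 → sign −
step 3: pivot -1 → sign −
signature = (1, 3, 0)

Answer: (1, 3, 0)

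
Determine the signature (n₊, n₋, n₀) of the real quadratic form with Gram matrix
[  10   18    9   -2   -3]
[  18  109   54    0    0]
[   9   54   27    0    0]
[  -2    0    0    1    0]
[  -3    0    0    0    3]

step 0: pivot 10 → sign +
step 1: pivot 383/5 → sign +
step 2: pivot 189/766 → sign +
step 3: pivot 3/7 → sign +
step 4: row/col 4 already zero → sign 0
signature = (4, 0, 1)

Answer: (4, 0, 1)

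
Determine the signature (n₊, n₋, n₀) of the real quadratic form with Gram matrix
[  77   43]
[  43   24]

step 0: pivot 77 → sign +
step 1: pivot -1/77 → sign −
signature = (1, 1, 0)

Answer: (1, 1, 0)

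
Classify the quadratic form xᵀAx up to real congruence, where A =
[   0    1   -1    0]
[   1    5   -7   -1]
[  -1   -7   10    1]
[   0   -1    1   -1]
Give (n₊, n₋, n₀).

Answer: (2, 2, 0)

Derivation:
step 0: pivot 5 → sign +
step 1: pivot -1/5 → sign −
step 2: pivot 1 → sign +
step 3: pivot -1 → sign −
signature = (2, 2, 0)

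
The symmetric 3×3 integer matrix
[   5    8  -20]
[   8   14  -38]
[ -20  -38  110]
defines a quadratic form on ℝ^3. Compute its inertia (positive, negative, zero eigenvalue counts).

step 0: pivot 5 → sign +
step 1: pivot 6/5 → sign +
step 2: row/col 2 already zero → sign 0
signature = (2, 0, 1)

Answer: (2, 0, 1)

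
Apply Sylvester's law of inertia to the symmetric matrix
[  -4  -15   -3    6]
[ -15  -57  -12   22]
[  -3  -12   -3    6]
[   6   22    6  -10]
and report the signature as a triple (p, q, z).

step 0: pivot -4 → sign −
step 1: pivot -3/4 → sign −
step 2: pivot -2/3 → sign −
step 3: pivot 6 → sign +
signature = (1, 3, 0)

Answer: (1, 3, 0)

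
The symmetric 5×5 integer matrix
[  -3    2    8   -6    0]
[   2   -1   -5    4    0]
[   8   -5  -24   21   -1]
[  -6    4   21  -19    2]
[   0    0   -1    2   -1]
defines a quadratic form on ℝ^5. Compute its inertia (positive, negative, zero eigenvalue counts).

step 0: pivot -3 → sign −
step 1: pivot 1/3 → sign +
step 2: pivot -3 → sign −
step 3: pivot 4/3 → sign +
step 4: pivot -3/4 → sign −
signature = (2, 3, 0)

Answer: (2, 3, 0)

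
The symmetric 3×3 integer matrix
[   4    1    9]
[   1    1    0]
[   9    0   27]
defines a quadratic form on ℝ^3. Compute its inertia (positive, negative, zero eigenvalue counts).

step 0: pivot 4 → sign +
step 1: pivot 3/4 → sign +
step 2: row/col 2 already zero → sign 0
signature = (2, 0, 1)

Answer: (2, 0, 1)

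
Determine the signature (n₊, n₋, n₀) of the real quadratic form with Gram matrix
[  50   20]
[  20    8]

Answer: (1, 0, 1)

Derivation:
step 0: pivot 50 → sign +
step 1: row/col 1 already zero → sign 0
signature = (1, 0, 1)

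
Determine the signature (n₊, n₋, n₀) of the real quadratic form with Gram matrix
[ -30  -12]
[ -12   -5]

step 0: pivot -30 → sign −
step 1: pivot -1/5 → sign −
signature = (0, 2, 0)

Answer: (0, 2, 0)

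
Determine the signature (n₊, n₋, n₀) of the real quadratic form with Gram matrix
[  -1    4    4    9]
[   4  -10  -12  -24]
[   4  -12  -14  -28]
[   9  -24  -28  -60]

step 0: pivot -1 → sign −
step 1: pivot 6 → sign +
step 2: pivot -2/3 → sign −
step 3: pivot -3 → sign −
signature = (1, 3, 0)

Answer: (1, 3, 0)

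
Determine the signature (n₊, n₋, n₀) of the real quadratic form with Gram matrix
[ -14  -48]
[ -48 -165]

Answer: (0, 2, 0)

Derivation:
step 0: pivot -14 → sign −
step 1: pivot -3/7 → sign −
signature = (0, 2, 0)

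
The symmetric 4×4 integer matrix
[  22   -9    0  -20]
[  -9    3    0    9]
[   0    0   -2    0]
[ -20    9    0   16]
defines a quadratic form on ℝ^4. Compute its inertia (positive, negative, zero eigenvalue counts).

Answer: (1, 3, 0)

Derivation:
step 0: pivot 22 → sign +
step 1: pivot -15/22 → sign −
step 2: pivot -2 → sign −
step 3: pivot -6/5 → sign −
signature = (1, 3, 0)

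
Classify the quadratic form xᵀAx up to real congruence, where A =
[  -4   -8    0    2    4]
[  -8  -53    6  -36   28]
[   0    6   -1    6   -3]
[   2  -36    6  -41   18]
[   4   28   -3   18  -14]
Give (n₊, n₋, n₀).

Answer: (1, 3, 1)

Derivation:
step 0: pivot -4 → sign −
step 1: pivot -37 → sign −
step 2: pivot -1/37 → sign −
step 3: pivot 12 → sign +
step 4: row/col 4 already zero → sign 0
signature = (1, 3, 1)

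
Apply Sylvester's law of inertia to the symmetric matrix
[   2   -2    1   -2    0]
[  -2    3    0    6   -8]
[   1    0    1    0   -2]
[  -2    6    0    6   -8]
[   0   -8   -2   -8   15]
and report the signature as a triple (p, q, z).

step 0: pivot 2 → sign +
step 1: pivot 1 → sign +
step 2: pivot -1/2 → sign −
step 3: pivot 6 → sign +
step 4: pivot -1 → sign −
signature = (3, 2, 0)

Answer: (3, 2, 0)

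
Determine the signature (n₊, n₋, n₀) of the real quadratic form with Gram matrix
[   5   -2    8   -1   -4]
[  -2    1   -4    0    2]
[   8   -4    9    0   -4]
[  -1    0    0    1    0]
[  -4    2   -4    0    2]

step 0: pivot 5 → sign +
step 1: pivot 1/5 → sign +
step 2: pivot -7 → sign −
step 3: pivot 2/7 → sign +
step 4: row/col 4 already zero → sign 0
signature = (3, 1, 1)

Answer: (3, 1, 1)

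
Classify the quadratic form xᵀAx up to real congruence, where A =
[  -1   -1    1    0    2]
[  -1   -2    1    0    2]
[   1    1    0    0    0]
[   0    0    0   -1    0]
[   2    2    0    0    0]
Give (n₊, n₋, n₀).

step 0: pivot -1 → sign −
step 1: pivot -1 → sign −
step 2: pivot 1 → sign +
step 3: pivot -1 → sign −
step 4: row/col 4 already zero → sign 0
signature = (1, 3, 1)

Answer: (1, 3, 1)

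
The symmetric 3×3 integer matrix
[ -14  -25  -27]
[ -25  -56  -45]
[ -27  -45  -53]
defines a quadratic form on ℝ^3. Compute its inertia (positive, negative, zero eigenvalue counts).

step 0: pivot -14 → sign −
step 1: pivot -159/14 → sign −
step 2: pivot -1/53 → sign −
signature = (0, 3, 0)

Answer: (0, 3, 0)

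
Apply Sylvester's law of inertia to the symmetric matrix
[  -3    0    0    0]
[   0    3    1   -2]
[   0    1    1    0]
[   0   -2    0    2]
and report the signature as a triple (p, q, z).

Answer: (2, 1, 1)

Derivation:
step 0: pivot -3 → sign −
step 1: pivot 3 → sign +
step 2: pivot 2/3 → sign +
step 3: row/col 3 already zero → sign 0
signature = (2, 1, 1)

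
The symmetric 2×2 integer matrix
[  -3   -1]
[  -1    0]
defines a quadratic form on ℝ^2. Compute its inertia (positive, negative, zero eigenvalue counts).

step 0: pivot -3 → sign −
step 1: pivot 1/3 → sign +
signature = (1, 1, 0)

Answer: (1, 1, 0)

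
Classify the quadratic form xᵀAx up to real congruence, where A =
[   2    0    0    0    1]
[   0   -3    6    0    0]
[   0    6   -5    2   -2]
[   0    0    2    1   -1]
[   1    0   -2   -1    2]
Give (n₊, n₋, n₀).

step 0: pivot 2 → sign +
step 1: pivot -3 → sign −
step 2: pivot 7 → sign +
step 3: pivot 3/7 → sign +
step 4: pivot 1/2 → sign +
signature = (4, 1, 0)

Answer: (4, 1, 0)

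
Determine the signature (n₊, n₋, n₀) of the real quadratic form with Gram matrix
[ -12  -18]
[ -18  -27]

step 0: pivot -12 → sign −
step 1: row/col 1 already zero → sign 0
signature = (0, 1, 1)

Answer: (0, 1, 1)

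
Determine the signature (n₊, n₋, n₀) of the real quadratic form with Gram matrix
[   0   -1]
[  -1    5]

step 0: pivot 5 → sign +
step 1: pivot -1/5 → sign −
signature = (1, 1, 0)

Answer: (1, 1, 0)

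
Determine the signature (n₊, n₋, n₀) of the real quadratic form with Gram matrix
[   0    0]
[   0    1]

step 0: pivot 1 → sign +
step 1: row/col 1 already zero → sign 0
signature = (1, 0, 1)

Answer: (1, 0, 1)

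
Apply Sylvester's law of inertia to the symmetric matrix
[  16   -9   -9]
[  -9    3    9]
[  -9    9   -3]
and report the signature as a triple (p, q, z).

Answer: (1, 2, 0)

Derivation:
step 0: pivot 16 → sign +
step 1: pivot -33/16 → sign −
step 2: pivot -6/11 → sign −
signature = (1, 2, 0)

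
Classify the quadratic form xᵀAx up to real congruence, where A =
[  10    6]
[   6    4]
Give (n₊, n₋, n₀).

Answer: (2, 0, 0)

Derivation:
step 0: pivot 10 → sign +
step 1: pivot 2/5 → sign +
signature = (2, 0, 0)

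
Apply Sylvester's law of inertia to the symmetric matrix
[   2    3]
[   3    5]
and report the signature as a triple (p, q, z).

step 0: pivot 2 → sign +
step 1: pivot 1/2 → sign +
signature = (2, 0, 0)

Answer: (2, 0, 0)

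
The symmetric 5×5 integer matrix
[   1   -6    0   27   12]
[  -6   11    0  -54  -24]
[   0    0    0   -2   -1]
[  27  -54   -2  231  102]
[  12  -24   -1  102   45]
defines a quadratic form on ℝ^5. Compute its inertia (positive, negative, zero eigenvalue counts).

Answer: (2, 3, 0)

Derivation:
step 0: pivot 1 → sign +
step 1: pivot -25 → sign −
step 2: pivot -786/25 → sign −
step 3: pivot 50/393 → sign +
step 4: pivot -3/50 → sign −
signature = (2, 3, 0)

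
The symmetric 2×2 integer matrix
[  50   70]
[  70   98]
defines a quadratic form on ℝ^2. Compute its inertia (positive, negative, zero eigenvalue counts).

Answer: (1, 0, 1)

Derivation:
step 0: pivot 50 → sign +
step 1: row/col 1 already zero → sign 0
signature = (1, 0, 1)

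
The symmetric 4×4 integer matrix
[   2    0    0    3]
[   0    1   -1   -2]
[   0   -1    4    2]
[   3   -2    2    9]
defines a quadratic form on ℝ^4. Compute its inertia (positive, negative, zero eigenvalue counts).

step 0: pivot 2 → sign +
step 1: pivot 1 → sign +
step 2: pivot 3 → sign +
step 3: pivot 1/2 → sign +
signature = (4, 0, 0)

Answer: (4, 0, 0)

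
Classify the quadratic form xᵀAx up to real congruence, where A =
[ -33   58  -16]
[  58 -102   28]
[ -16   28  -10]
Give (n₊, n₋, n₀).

Answer: (0, 3, 0)

Derivation:
step 0: pivot -33 → sign −
step 1: pivot -2/33 → sign −
step 2: pivot -2 → sign −
signature = (0, 3, 0)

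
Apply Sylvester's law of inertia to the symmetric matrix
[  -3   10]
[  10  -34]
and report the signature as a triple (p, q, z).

Answer: (0, 2, 0)

Derivation:
step 0: pivot -3 → sign −
step 1: pivot -2/3 → sign −
signature = (0, 2, 0)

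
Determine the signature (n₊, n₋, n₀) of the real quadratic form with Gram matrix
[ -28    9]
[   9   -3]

Answer: (0, 2, 0)

Derivation:
step 0: pivot -28 → sign −
step 1: pivot -3/28 → sign −
signature = (0, 2, 0)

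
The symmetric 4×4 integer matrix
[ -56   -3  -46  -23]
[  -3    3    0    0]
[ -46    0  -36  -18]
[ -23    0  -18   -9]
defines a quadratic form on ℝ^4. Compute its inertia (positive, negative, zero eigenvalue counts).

step 0: pivot -56 → sign −
step 1: pivot 177/56 → sign +
step 2: pivot -8/59 → sign −
step 3: row/col 3 already zero → sign 0
signature = (1, 2, 1)

Answer: (1, 2, 1)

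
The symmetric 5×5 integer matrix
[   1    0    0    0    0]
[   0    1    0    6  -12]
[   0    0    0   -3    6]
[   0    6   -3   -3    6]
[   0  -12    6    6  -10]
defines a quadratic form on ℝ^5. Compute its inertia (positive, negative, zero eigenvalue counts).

step 0: pivot 1 → sign +
step 1: pivot 1 → sign +
step 2: pivot -39 → sign −
step 3: pivot 3/13 → sign +
step 4: pivot 2 → sign +
signature = (4, 1, 0)

Answer: (4, 1, 0)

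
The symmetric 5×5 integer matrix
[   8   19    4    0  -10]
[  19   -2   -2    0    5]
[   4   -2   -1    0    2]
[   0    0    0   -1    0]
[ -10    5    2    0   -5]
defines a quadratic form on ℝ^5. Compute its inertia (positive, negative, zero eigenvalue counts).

step 0: pivot 8 → sign +
step 1: pivot -377/8 → sign −
step 2: pivot -73/377 → sign −
step 3: pivot -1 → sign −
step 4: pivot 3/73 → sign +
signature = (2, 3, 0)

Answer: (2, 3, 0)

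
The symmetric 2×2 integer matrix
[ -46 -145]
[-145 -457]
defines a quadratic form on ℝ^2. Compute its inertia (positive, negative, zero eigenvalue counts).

Answer: (1, 1, 0)

Derivation:
step 0: pivot -46 → sign −
step 1: pivot 3/46 → sign +
signature = (1, 1, 0)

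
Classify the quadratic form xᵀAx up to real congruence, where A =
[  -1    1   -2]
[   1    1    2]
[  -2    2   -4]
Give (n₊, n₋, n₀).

Answer: (1, 1, 1)

Derivation:
step 0: pivot -1 → sign −
step 1: pivot 2 → sign +
step 2: row/col 2 already zero → sign 0
signature = (1, 1, 1)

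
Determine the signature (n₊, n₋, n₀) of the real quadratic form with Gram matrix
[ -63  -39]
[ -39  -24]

Answer: (1, 1, 0)

Derivation:
step 0: pivot -63 → sign −
step 1: pivot 1/7 → sign +
signature = (1, 1, 0)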